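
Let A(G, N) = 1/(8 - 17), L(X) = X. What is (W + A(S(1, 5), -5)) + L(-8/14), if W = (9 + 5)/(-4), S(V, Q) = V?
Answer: -527/126 ≈ -4.1825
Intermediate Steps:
A(G, N) = -⅑ (A(G, N) = 1/(-9) = -⅑)
W = -7/2 (W = 14*(-¼) = -7/2 ≈ -3.5000)
(W + A(S(1, 5), -5)) + L(-8/14) = (-7/2 - ⅑) - 8/14 = -65/18 - 8*1/14 = -65/18 - 4/7 = -527/126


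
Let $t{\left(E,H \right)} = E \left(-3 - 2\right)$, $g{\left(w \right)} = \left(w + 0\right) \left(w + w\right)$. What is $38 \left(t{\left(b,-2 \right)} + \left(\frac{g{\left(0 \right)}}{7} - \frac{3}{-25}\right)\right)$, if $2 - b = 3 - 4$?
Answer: $- \frac{14136}{25} \approx -565.44$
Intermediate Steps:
$b = 3$ ($b = 2 - \left(3 - 4\right) = 2 - -1 = 2 + 1 = 3$)
$g{\left(w \right)} = 2 w^{2}$ ($g{\left(w \right)} = w 2 w = 2 w^{2}$)
$t{\left(E,H \right)} = - 5 E$ ($t{\left(E,H \right)} = E \left(-5\right) = - 5 E$)
$38 \left(t{\left(b,-2 \right)} + \left(\frac{g{\left(0 \right)}}{7} - \frac{3}{-25}\right)\right) = 38 \left(\left(-5\right) 3 + \left(\frac{2 \cdot 0^{2}}{7} - \frac{3}{-25}\right)\right) = 38 \left(-15 + \left(2 \cdot 0 \cdot \frac{1}{7} - - \frac{3}{25}\right)\right) = 38 \left(-15 + \left(0 \cdot \frac{1}{7} + \frac{3}{25}\right)\right) = 38 \left(-15 + \left(0 + \frac{3}{25}\right)\right) = 38 \left(-15 + \frac{3}{25}\right) = 38 \left(- \frac{372}{25}\right) = - \frac{14136}{25}$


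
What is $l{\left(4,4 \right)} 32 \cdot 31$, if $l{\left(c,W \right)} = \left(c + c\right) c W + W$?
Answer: $130944$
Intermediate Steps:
$l{\left(c,W \right)} = W + 2 W c^{2}$ ($l{\left(c,W \right)} = 2 c c W + W = 2 c^{2} W + W = 2 W c^{2} + W = W + 2 W c^{2}$)
$l{\left(4,4 \right)} 32 \cdot 31 = 4 \left(1 + 2 \cdot 4^{2}\right) 32 \cdot 31 = 4 \left(1 + 2 \cdot 16\right) 32 \cdot 31 = 4 \left(1 + 32\right) 32 \cdot 31 = 4 \cdot 33 \cdot 32 \cdot 31 = 132 \cdot 32 \cdot 31 = 4224 \cdot 31 = 130944$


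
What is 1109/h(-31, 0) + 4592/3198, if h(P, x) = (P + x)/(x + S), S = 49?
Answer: -2117563/1209 ≈ -1751.5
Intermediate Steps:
h(P, x) = (P + x)/(49 + x) (h(P, x) = (P + x)/(x + 49) = (P + x)/(49 + x))
1109/h(-31, 0) + 4592/3198 = 1109/(((-31 + 0)/(49 + 0))) + 4592/3198 = 1109/((-31/49)) + 4592*(1/3198) = 1109/(((1/49)*(-31))) + 56/39 = 1109/(-31/49) + 56/39 = 1109*(-49/31) + 56/39 = -54341/31 + 56/39 = -2117563/1209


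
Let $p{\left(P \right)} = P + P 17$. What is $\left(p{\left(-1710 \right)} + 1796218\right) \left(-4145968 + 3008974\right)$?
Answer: $-2007292413372$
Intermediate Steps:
$p{\left(P \right)} = 18 P$ ($p{\left(P \right)} = P + 17 P = 18 P$)
$\left(p{\left(-1710 \right)} + 1796218\right) \left(-4145968 + 3008974\right) = \left(18 \left(-1710\right) + 1796218\right) \left(-4145968 + 3008974\right) = \left(-30780 + 1796218\right) \left(-1136994\right) = 1765438 \left(-1136994\right) = -2007292413372$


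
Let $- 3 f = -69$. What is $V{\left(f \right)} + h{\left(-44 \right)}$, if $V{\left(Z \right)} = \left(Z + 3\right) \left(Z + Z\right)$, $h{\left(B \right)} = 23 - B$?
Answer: $1263$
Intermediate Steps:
$f = 23$ ($f = \left(- \frac{1}{3}\right) \left(-69\right) = 23$)
$V{\left(Z \right)} = 2 Z \left(3 + Z\right)$ ($V{\left(Z \right)} = \left(3 + Z\right) 2 Z = 2 Z \left(3 + Z\right)$)
$V{\left(f \right)} + h{\left(-44 \right)} = 2 \cdot 23 \left(3 + 23\right) + \left(23 - -44\right) = 2 \cdot 23 \cdot 26 + \left(23 + 44\right) = 1196 + 67 = 1263$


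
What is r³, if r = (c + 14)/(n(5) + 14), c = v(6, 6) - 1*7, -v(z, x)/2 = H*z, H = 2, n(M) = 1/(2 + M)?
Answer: -1685159/970299 ≈ -1.7367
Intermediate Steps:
v(z, x) = -4*z
c = -31 (c = -4*6 - 1*7 = -24 - 7 = -31)
r = -119/99 (r = (-31 + 14)/(1/(2 + 5) + 14) = -17/(1/7 + 14) = -17/(⅐ + 14) = -17/99/7 = -17*7/99 = -119/99 ≈ -1.2020)
r³ = (-119/99)³ = -1685159/970299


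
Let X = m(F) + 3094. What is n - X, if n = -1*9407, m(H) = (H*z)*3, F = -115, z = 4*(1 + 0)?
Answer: -11121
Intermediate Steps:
z = 4 (z = 4*1 = 4)
m(H) = 12*H (m(H) = (H*4)*3 = (4*H)*3 = 12*H)
X = 1714 (X = 12*(-115) + 3094 = -1380 + 3094 = 1714)
n = -9407
n - X = -9407 - 1*1714 = -9407 - 1714 = -11121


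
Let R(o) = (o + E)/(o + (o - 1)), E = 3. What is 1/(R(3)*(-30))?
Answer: -1/36 ≈ -0.027778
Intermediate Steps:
R(o) = (3 + o)/(-1 + 2*o) (R(o) = (o + 3)/(o + (o - 1)) = (3 + o)/(o + (-1 + o)) = (3 + o)/(-1 + 2*o))
1/(R(3)*(-30)) = 1/(((3 + 3)/(-1 + 2*3))*(-30)) = 1/((6/(-1 + 6))*(-30)) = 1/((6/5)*(-30)) = 1/(-36) = -1/36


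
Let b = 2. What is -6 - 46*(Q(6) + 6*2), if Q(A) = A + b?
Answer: -926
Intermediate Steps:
Q(A) = 2 + A (Q(A) = A + 2 = 2 + A)
-6 - 46*(Q(6) + 6*2) = -6 - 46*((2 + 6) + 6*2) = -6 - 46*(8 + 12) = -6 - 46*20 = -6 - 920 = -926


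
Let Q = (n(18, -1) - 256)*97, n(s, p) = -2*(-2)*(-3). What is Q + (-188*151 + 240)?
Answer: -54144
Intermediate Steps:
n(s, p) = -12 (n(s, p) = 4*(-3) = -12)
Q = -25996 (Q = (-12 - 256)*97 = -268*97 = -25996)
Q + (-188*151 + 240) = -25996 + (-188*151 + 240) = -25996 + (-28388 + 240) = -25996 - 28148 = -54144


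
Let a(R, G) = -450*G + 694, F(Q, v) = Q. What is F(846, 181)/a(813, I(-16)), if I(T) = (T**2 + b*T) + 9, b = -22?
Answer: -423/138478 ≈ -0.0030546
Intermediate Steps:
I(T) = 9 + T**2 - 22*T (I(T) = (T**2 - 22*T) + 9 = 9 + T**2 - 22*T)
a(R, G) = 694 - 450*G
F(846, 181)/a(813, I(-16)) = 846/(694 - 450*(9 + (-16)**2 - 22*(-16))) = 846/(694 - 450*(9 + 256 + 352)) = 846/(694 - 450*617) = 846/(694 - 277650) = 846/(-276956) = 846*(-1/276956) = -423/138478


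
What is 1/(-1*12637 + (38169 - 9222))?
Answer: 1/16310 ≈ 6.1312e-5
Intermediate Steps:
1/(-1*12637 + (38169 - 9222)) = 1/(-12637 + 28947) = 1/16310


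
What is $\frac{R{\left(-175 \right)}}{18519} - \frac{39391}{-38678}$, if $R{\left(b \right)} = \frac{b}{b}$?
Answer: $\frac{729520607}{716277882} \approx 1.0185$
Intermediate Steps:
$R{\left(b \right)} = 1$
$\frac{R{\left(-175 \right)}}{18519} - \frac{39391}{-38678} = 1 \cdot \frac{1}{18519} - \frac{39391}{-38678} = 1 \cdot \frac{1}{18519} - - \frac{39391}{38678} = \frac{1}{18519} + \frac{39391}{38678} = \frac{729520607}{716277882}$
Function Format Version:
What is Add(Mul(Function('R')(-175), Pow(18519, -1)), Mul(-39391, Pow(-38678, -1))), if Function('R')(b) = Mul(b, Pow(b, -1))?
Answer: Rational(729520607, 716277882) ≈ 1.0185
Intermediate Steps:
Function('R')(b) = 1
Add(Mul(Function('R')(-175), Pow(18519, -1)), Mul(-39391, Pow(-38678, -1))) = Add(Mul(1, Pow(18519, -1)), Mul(-39391, Pow(-38678, -1))) = Add(Mul(1, Rational(1, 18519)), Mul(-39391, Rational(-1, 38678))) = Add(Rational(1, 18519), Rational(39391, 38678)) = Rational(729520607, 716277882)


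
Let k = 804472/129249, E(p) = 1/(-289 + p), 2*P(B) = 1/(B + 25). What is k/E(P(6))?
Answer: -7206862412/4006719 ≈ -1798.7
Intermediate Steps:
P(B) = 1/(2*(25 + B)) (P(B) = 1/(2*(B + 25)) = 1/(2*(25 + B)))
k = 804472/129249 (k = 804472*(1/129249) = 804472/129249 ≈ 6.2242)
k/E(P(6)) = 804472/(129249*(1/(-289 + 1/(2*(25 + 6))))) = 804472/(129249*(1/(-289 + (½)/31))) = 804472/(129249*(1/(-289 + (½)*(1/31)))) = 804472/(129249*(1/(-289 + 1/62))) = 804472/(129249*(1/(-17917/62))) = 804472/(129249*(-62/17917)) = (804472/129249)*(-17917/62) = -7206862412/4006719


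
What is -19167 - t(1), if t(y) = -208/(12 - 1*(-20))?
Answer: -38321/2 ≈ -19161.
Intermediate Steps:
t(y) = -13/2 (t(y) = -208/(12 + 20) = -208/32 = -208*1/32 = -13/2)
-19167 - t(1) = -19167 - 1*(-13/2) = -19167 + 13/2 = -38321/2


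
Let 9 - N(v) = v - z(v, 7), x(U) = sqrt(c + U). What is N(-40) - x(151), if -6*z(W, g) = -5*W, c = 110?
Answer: 47/3 - 3*sqrt(29) ≈ -0.48883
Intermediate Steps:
z(W, g) = 5*W/6 (z(W, g) = -(-5)*W/6 = 5*W/6)
x(U) = sqrt(110 + U)
N(v) = 9 - v/6 (N(v) = 9 - (v - 5*v/6) = 9 - v/6)
N(-40) - x(151) = (9 - 1/6*(-40)) - sqrt(110 + 151) = (9 + 20/3) - sqrt(261) = 47/3 - 3*sqrt(29)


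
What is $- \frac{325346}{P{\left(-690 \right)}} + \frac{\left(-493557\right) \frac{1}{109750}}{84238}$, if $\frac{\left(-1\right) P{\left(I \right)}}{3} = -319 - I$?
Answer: $\frac{429694632123437}{1469974159500} \approx 292.31$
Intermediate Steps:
$P{\left(I \right)} = 957 + 3 I$ ($P{\left(I \right)} = - 3 \left(-319 - I\right) = 957 + 3 I$)
$- \frac{325346}{P{\left(-690 \right)}} + \frac{\left(-493557\right) \frac{1}{109750}}{84238} = - \frac{325346}{957 + 3 \left(-690\right)} + \frac{\left(-493557\right) \frac{1}{109750}}{84238} = - \frac{325346}{957 - 2070} + \left(-493557\right) \frac{1}{109750} \cdot \frac{1}{84238} = - \frac{325346}{-1113} - \frac{493557}{9245120500} = \left(-325346\right) \left(- \frac{1}{1113}\right) - \frac{493557}{9245120500} = \frac{46478}{159} - \frac{493557}{9245120500} = \frac{429694632123437}{1469974159500}$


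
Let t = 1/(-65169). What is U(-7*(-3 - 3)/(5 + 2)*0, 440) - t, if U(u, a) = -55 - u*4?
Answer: -3584294/65169 ≈ -55.000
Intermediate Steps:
t = -1/65169 ≈ -1.5345e-5
U(u, a) = -55 - 4*u
U(-7*(-3 - 3)/(5 + 2)*0, 440) - t = (-55 - 4*(-7*(-3 - 3)/(5 + 2))*0) - 1*(-1/65169) = (-55 - 4*(-(-42)/7)*0) + 1/65169 = (-55 - 4*(-7*(-6/7))*0) + 1/65169 = (-55 - 24*0) + 1/65169 = (-55 - 4*0) + 1/65169 = (-55 + 0) + 1/65169 = -55 + 1/65169 = -3584294/65169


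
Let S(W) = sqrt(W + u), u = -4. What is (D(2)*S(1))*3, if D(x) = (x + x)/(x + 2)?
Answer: 3*I*sqrt(3) ≈ 5.1962*I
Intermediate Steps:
D(x) = 2*x/(2 + x) (D(x) = (2*x)/(2 + x) = 2*x/(2 + x))
S(W) = sqrt(-4 + W) (S(W) = sqrt(W - 4) = sqrt(-4 + W))
(D(2)*S(1))*3 = ((2*2/(2 + 2))*sqrt(-4 + 1))*3 = ((2*2/4)*sqrt(-3))*3 = ((2*2*(1/4))*(I*sqrt(3)))*3 = (1*(I*sqrt(3)))*3 = (I*sqrt(3))*3 = 3*I*sqrt(3)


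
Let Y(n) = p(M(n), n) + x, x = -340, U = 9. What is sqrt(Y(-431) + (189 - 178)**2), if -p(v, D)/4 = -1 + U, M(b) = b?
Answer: I*sqrt(251) ≈ 15.843*I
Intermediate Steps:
p(v, D) = -32 (p(v, D) = -4*(-1 + 9) = -4*8 = -32)
Y(n) = -372 (Y(n) = -32 - 340 = -372)
sqrt(Y(-431) + (189 - 178)**2) = sqrt(-372 + (189 - 178)**2) = sqrt(-372 + 11**2) = sqrt(-372 + 121) = sqrt(-251) = I*sqrt(251)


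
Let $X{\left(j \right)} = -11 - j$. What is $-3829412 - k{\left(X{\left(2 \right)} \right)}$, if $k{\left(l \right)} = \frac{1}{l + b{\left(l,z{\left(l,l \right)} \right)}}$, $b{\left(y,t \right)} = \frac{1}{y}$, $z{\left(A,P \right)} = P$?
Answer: $- \frac{651000027}{170} \approx -3.8294 \cdot 10^{6}$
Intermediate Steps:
$k{\left(l \right)} = \frac{1}{l + \frac{1}{l}}$
$-3829412 - k{\left(X{\left(2 \right)} \right)} = -3829412 - \frac{-11 - 2}{1 + \left(-11 - 2\right)^{2}} = -3829412 - - \frac{13}{1 + \left(-13\right)^{2}} = -3829412 - - \frac{13}{1 + 169} = -3829412 - - \frac{13}{170} = -3829412 + \frac{13}{170} = - \frac{651000027}{170}$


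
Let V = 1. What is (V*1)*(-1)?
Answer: -1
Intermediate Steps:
(V*1)*(-1) = (1*1)*(-1) = 1*(-1) = -1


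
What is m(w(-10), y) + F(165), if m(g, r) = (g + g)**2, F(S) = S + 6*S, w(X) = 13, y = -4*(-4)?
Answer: 1831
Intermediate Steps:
y = 16
F(S) = 7*S
m(g, r) = 4*g**2 (m(g, r) = (2*g)**2 = 4*g**2)
m(w(-10), y) + F(165) = 4*13**2 + 7*165 = 4*169 + 1155 = 676 + 1155 = 1831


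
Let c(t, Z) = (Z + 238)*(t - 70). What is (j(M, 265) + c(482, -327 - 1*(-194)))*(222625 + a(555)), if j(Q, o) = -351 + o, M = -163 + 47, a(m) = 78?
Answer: 9614979322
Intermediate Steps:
M = -116
c(t, Z) = (-70 + t)*(238 + Z) (c(t, Z) = (238 + Z)*(-70 + t) = (-70 + t)*(238 + Z))
(j(M, 265) + c(482, -327 - 1*(-194)))*(222625 + a(555)) = ((-351 + 265) + (-16660 - 70*(-327 - 1*(-194)) + 238*482 + (-327 - 1*(-194))*482))*(222625 + 78) = (-86 + (-16660 - 70*(-327 + 194) + 114716 + (-327 + 194)*482))*222703 = (-86 + (-16660 - 70*(-133) + 114716 - 133*482))*222703 = (-86 + (-16660 + 9310 + 114716 - 64106))*222703 = (-86 + 43260)*222703 = 43174*222703 = 9614979322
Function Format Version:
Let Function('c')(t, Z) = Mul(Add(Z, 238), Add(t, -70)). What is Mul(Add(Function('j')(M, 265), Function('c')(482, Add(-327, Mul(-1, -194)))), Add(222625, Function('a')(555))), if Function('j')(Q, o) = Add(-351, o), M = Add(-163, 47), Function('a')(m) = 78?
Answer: 9614979322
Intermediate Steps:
M = -116
Function('c')(t, Z) = Mul(Add(-70, t), Add(238, Z)) (Function('c')(t, Z) = Mul(Add(238, Z), Add(-70, t)) = Mul(Add(-70, t), Add(238, Z)))
Mul(Add(Function('j')(M, 265), Function('c')(482, Add(-327, Mul(-1, -194)))), Add(222625, Function('a')(555))) = Mul(Add(Add(-351, 265), Add(-16660, Mul(-70, Add(-327, Mul(-1, -194))), Mul(238, 482), Mul(Add(-327, Mul(-1, -194)), 482))), Add(222625, 78)) = Mul(Add(-86, Add(-16660, Mul(-70, Add(-327, 194)), 114716, Mul(Add(-327, 194), 482))), 222703) = Mul(Add(-86, Add(-16660, Mul(-70, -133), 114716, Mul(-133, 482))), 222703) = Mul(Add(-86, Add(-16660, 9310, 114716, -64106)), 222703) = Mul(Add(-86, 43260), 222703) = Mul(43174, 222703) = 9614979322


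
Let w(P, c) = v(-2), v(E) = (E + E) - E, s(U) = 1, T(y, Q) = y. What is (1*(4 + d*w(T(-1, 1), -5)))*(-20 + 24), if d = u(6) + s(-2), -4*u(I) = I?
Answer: 20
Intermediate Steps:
v(E) = E (v(E) = 2*E - E = E)
u(I) = -I/4
w(P, c) = -2
d = -½ (d = -¼*6 + 1 = -3/2 + 1 = -½ ≈ -0.50000)
(1*(4 + d*w(T(-1, 1), -5)))*(-20 + 24) = (1*(4 - ½*(-2)))*(-20 + 24) = (1*(4 + 1))*4 = (1*5)*4 = 5*4 = 20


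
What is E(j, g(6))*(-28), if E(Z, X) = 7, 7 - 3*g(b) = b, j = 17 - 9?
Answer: -196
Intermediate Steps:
j = 8
g(b) = 7/3 - b/3
E(j, g(6))*(-28) = 7*(-28) = -196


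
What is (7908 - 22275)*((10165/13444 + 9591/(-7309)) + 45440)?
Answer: -64148361062975307/98262196 ≈ -6.5283e+8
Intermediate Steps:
(7908 - 22275)*((10165/13444 + 9591/(-7309)) + 45440) = -14367*((10165*(1/13444) + 9591*(-1/7309)) + 45440) = -14367*((10165/13444 - 9591/7309) + 45440) = -14367*(-54645419/98262196 + 45440) = -14367*4464979540821/98262196 = -64148361062975307/98262196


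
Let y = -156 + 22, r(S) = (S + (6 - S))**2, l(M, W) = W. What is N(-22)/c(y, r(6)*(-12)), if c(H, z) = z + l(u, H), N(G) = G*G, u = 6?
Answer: -242/283 ≈ -0.85512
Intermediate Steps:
N(G) = G**2
r(S) = 36 (r(S) = 6**2 = 36)
y = -134
c(H, z) = H + z (c(H, z) = z + H = H + z)
N(-22)/c(y, r(6)*(-12)) = (-22)**2/(-134 + 36*(-12)) = 484/(-134 - 432) = 484/(-566) = 484*(-1/566) = -242/283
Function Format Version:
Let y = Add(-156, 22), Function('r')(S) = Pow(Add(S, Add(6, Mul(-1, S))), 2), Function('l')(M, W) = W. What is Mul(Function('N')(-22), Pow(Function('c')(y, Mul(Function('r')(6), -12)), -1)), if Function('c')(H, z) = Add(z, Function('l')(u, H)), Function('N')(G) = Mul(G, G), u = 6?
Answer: Rational(-242, 283) ≈ -0.85512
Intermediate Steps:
Function('N')(G) = Pow(G, 2)
Function('r')(S) = 36 (Function('r')(S) = Pow(6, 2) = 36)
y = -134
Function('c')(H, z) = Add(H, z) (Function('c')(H, z) = Add(z, H) = Add(H, z))
Mul(Function('N')(-22), Pow(Function('c')(y, Mul(Function('r')(6), -12)), -1)) = Mul(Pow(-22, 2), Pow(Add(-134, Mul(36, -12)), -1)) = Mul(484, Pow(Add(-134, -432), -1)) = Mul(484, Pow(-566, -1)) = Mul(484, Rational(-1, 566)) = Rational(-242, 283)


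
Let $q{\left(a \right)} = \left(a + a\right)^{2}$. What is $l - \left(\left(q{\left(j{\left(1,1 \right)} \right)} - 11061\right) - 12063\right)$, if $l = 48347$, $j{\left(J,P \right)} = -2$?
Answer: $71455$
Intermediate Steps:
$q{\left(a \right)} = 4 a^{2}$ ($q{\left(a \right)} = \left(2 a\right)^{2} = 4 a^{2}$)
$l - \left(\left(q{\left(j{\left(1,1 \right)} \right)} - 11061\right) - 12063\right) = 48347 - \left(\left(4 \left(-2\right)^{2} - 11061\right) - 12063\right) = 48347 - \left(\left(4 \cdot 4 - 11061\right) - 12063\right) = 48347 - \left(\left(16 - 11061\right) - 12063\right) = 48347 - \left(-11045 - 12063\right) = 48347 - -23108 = 48347 + 23108 = 71455$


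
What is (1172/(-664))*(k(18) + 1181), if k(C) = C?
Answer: -351307/166 ≈ -2116.3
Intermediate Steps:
(1172/(-664))*(k(18) + 1181) = (1172/(-664))*(18 + 1181) = (1172*(-1/664))*1199 = -293/166*1199 = -351307/166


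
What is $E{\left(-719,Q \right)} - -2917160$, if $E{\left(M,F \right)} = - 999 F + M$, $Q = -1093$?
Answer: $4008348$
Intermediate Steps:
$E{\left(M,F \right)} = M - 999 F$
$E{\left(-719,Q \right)} - -2917160 = \left(-719 - -1091907\right) - -2917160 = \left(-719 + 1091907\right) + 2917160 = 1091188 + 2917160 = 4008348$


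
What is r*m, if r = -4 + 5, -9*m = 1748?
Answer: -1748/9 ≈ -194.22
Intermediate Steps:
m = -1748/9 (m = -1/9*1748 = -1748/9 ≈ -194.22)
r = 1
r*m = 1*(-1748/9) = -1748/9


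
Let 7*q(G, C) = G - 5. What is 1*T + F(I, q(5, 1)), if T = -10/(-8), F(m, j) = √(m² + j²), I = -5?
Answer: 25/4 ≈ 6.2500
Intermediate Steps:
q(G, C) = -5/7 + G/7 (q(G, C) = (G - 5)/7 = (-5 + G)/7 = -5/7 + G/7)
F(m, j) = √(j² + m²)
T = 5/4 (T = -10*(-⅛) = 5/4 ≈ 1.2500)
1*T + F(I, q(5, 1)) = 1*(5/4) + √((-5/7 + (⅐)*5)² + (-5)²) = 5/4 + √((-5/7 + 5/7)² + 25) = 5/4 + √(0² + 25) = 5/4 + √(0 + 25) = 5/4 + √25 = 5/4 + 5 = 25/4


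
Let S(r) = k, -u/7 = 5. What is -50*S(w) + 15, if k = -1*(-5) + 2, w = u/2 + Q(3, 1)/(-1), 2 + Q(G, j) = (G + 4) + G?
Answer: -335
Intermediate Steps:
Q(G, j) = 2 + 2*G (Q(G, j) = -2 + ((G + 4) + G) = -2 + ((4 + G) + G) = -2 + (4 + 2*G) = 2 + 2*G)
u = -35 (u = -7*5 = -35)
w = -51/2 (w = -35/2 + (2 + 2*3)/(-1) = -35*½ + (2 + 6)*(-1) = -35/2 + 8*(-1) = -35/2 - 8 = -51/2 ≈ -25.500)
k = 7 (k = 5 + 2 = 7)
S(r) = 7
-50*S(w) + 15 = -50*7 + 15 = -350 + 15 = -335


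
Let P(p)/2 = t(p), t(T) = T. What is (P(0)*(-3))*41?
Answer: 0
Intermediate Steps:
P(p) = 2*p
(P(0)*(-3))*41 = ((2*0)*(-3))*41 = (0*(-3))*41 = 0*41 = 0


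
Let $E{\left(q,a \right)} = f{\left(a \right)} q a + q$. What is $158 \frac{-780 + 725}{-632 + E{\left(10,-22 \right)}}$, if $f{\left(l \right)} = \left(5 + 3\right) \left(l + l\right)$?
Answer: $- \frac{4345}{38409} \approx -0.11312$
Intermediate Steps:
$f{\left(l \right)} = 16 l$ ($f{\left(l \right)} = 8 \cdot 2 l = 16 l$)
$E{\left(q,a \right)} = q + 16 q a^{2}$ ($E{\left(q,a \right)} = 16 a q a + q = 16 q a^{2} + q = q + 16 q a^{2}$)
$158 \frac{-780 + 725}{-632 + E{\left(10,-22 \right)}} = 158 \frac{-780 + 725}{-632 + 10 \left(1 + 16 \left(-22\right)^{2}\right)} = 158 \left(- \frac{55}{-632 + 10 \left(1 + 16 \cdot 484\right)}\right) = 158 \left(- \frac{55}{-632 + 10 \left(1 + 7744\right)}\right) = 158 \left(- \frac{55}{-632 + 10 \cdot 7745}\right) = 158 \left(- \frac{55}{-632 + 77450}\right) = 158 \left(- \frac{55}{76818}\right) = - \frac{4345}{38409}$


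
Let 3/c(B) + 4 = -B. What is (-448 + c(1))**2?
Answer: 5031049/25 ≈ 2.0124e+5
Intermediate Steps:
c(B) = 3/(-4 - B)
(-448 + c(1))**2 = (-448 - 3/(4 + 1))**2 = (-448 - 3/5)**2 = (-2243/5)**2 = 5031049/25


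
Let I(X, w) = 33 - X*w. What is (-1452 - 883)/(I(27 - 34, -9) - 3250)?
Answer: 467/656 ≈ 0.71189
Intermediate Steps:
I(X, w) = 33 - X*w
(-1452 - 883)/(I(27 - 34, -9) - 3250) = (-1452 - 883)/((33 - 1*(27 - 34)*(-9)) - 3250) = -2335/((33 - 1*(-7)*(-9)) - 3250) = -2335/((33 - 63) - 3250) = -2335/(-30 - 3250) = -2335/(-3280) = -2335*(-1/3280) = 467/656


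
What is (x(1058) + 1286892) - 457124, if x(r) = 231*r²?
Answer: 259402852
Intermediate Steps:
(x(1058) + 1286892) - 457124 = (231*1058² + 1286892) - 457124 = (231*1119364 + 1286892) - 457124 = (258573084 + 1286892) - 457124 = 259859976 - 457124 = 259402852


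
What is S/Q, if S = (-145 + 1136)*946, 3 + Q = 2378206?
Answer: 937486/2378203 ≈ 0.39420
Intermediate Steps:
Q = 2378203 (Q = -3 + 2378206 = 2378203)
S = 937486 (S = 991*946 = 937486)
S/Q = 937486/2378203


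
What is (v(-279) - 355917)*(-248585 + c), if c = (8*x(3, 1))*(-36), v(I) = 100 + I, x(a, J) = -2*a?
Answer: 87904790272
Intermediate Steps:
c = 1728 (c = (8*(-2*3))*(-36) = (8*(-6))*(-36) = -48*(-36) = 1728)
(v(-279) - 355917)*(-248585 + c) = ((100 - 279) - 355917)*(-248585 + 1728) = (-179 - 355917)*(-246857) = -356096*(-246857) = 87904790272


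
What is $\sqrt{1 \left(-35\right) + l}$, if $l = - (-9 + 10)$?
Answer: $6 i \approx 6.0 i$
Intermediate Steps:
$l = -1$ ($l = \left(-1\right) 1 = -1$)
$\sqrt{1 \left(-35\right) + l} = \sqrt{1 \left(-35\right) - 1} = \sqrt{-35 - 1} = \sqrt{-36} = 6 i$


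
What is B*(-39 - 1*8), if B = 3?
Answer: -141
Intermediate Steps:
B*(-39 - 1*8) = 3*(-39 - 1*8) = 3*(-39 - 8) = 3*(-47) = -141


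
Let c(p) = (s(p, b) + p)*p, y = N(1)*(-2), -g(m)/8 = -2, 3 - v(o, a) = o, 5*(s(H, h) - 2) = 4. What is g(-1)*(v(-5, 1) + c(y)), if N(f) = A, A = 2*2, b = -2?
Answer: 3968/5 ≈ 793.60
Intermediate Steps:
A = 4
s(H, h) = 14/5 (s(H, h) = 2 + (⅕)*4 = 2 + ⅘ = 14/5)
N(f) = 4
v(o, a) = 3 - o
g(m) = 16 (g(m) = -8*(-2) = 16)
y = -8 (y = 4*(-2) = -8)
c(p) = p*(14/5 + p) (c(p) = (14/5 + p)*p = p*(14/5 + p))
g(-1)*(v(-5, 1) + c(y)) = 16*((3 - 1*(-5)) + (⅕)*(-8)*(14 + 5*(-8))) = 16*((3 + 5) + (⅕)*(-8)*(14 - 40)) = 16*(8 + (⅕)*(-8)*(-26)) = 16*(8 + 208/5) = 16*(248/5) = 3968/5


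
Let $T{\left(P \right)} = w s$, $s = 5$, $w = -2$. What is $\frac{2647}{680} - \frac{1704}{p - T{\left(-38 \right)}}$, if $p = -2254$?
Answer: $\frac{34797}{7480} \approx 4.652$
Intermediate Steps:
$T{\left(P \right)} = -10$ ($T{\left(P \right)} = \left(-2\right) 5 = -10$)
$\frac{2647}{680} - \frac{1704}{p - T{\left(-38 \right)}} = \frac{2647}{680} - \frac{1704}{-2254 - -10} = 2647 \cdot \frac{1}{680} - \frac{1704}{-2254 + 10} = \frac{2647}{680} - \frac{1704}{-2244} = \frac{2647}{680} - - \frac{142}{187} = \frac{2647}{680} + \frac{142}{187} = \frac{34797}{7480}$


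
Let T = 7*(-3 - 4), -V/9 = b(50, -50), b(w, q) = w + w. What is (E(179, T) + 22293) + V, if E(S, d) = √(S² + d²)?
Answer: 21393 + √34442 ≈ 21579.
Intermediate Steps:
b(w, q) = 2*w
V = -900 (V = -18*50 = -9*100 = -900)
T = -49 (T = 7*(-7) = -49)
(E(179, T) + 22293) + V = (√(179² + (-49)²) + 22293) - 900 = (√(32041 + 2401) + 22293) - 900 = (√34442 + 22293) - 900 = (22293 + √34442) - 900 = 21393 + √34442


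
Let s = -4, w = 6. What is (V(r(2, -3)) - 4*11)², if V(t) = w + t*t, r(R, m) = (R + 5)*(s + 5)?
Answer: 121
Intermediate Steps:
r(R, m) = 5 + R (r(R, m) = (R + 5)*(-4 + 5) = (5 + R)*1 = 5 + R)
V(t) = 6 + t² (V(t) = 6 + t*t = 6 + t²)
(V(r(2, -3)) - 4*11)² = ((6 + (5 + 2)²) - 4*11)² = ((6 + 7²) - 44)² = ((6 + 49) - 44)² = (55 - 44)² = 11² = 121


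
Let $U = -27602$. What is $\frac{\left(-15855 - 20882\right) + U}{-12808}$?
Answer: $\frac{64339}{12808} \approx 5.0233$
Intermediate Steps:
$\frac{\left(-15855 - 20882\right) + U}{-12808} = \frac{\left(-15855 - 20882\right) - 27602}{-12808} = \left(-36737 - 27602\right) \left(- \frac{1}{12808}\right) = \left(-64339\right) \left(- \frac{1}{12808}\right) = \frac{64339}{12808}$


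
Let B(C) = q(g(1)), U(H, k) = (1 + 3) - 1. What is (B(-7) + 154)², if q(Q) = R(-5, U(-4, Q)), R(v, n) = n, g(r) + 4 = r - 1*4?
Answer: 24649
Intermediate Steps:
g(r) = -8 + r (g(r) = -4 + (r - 1*4) = -4 + (r - 4) = -4 + (-4 + r) = -8 + r)
U(H, k) = 3 (U(H, k) = 4 - 1 = 3)
q(Q) = 3
B(C) = 3
(B(-7) + 154)² = (3 + 154)² = 157² = 24649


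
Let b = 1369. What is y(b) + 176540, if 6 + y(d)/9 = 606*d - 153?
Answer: 7641635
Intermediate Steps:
y(d) = -1431 + 5454*d (y(d) = -54 + 9*(606*d - 153) = -54 + 9*(-153 + 606*d) = -54 + (-1377 + 5454*d) = -1431 + 5454*d)
y(b) + 176540 = (-1431 + 5454*1369) + 176540 = (-1431 + 7466526) + 176540 = 7465095 + 176540 = 7641635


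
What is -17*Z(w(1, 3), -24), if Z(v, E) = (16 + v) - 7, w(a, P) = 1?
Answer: -170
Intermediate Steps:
Z(v, E) = 9 + v
-17*Z(w(1, 3), -24) = -17*(9 + 1) = -17*10 = -170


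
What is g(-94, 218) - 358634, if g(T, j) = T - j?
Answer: -358946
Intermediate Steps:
g(-94, 218) - 358634 = (-94 - 1*218) - 358634 = (-94 - 218) - 358634 = -312 - 358634 = -358946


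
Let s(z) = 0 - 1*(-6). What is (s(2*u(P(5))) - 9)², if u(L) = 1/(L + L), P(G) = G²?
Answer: 9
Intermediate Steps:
u(L) = 1/(2*L)
s(z) = 6 (s(z) = 0 + 6 = 6)
(s(2*u(P(5))) - 9)² = (6 - 9)² = (-3)² = 9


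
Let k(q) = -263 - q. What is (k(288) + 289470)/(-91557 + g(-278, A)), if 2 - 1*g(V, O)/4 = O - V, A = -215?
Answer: -288919/91801 ≈ -3.1472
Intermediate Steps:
g(V, O) = 8 - 4*O + 4*V (g(V, O) = 8 - 4*(O - V) = 8 + (-4*O + 4*V) = 8 - 4*O + 4*V)
(k(288) + 289470)/(-91557 + g(-278, A)) = ((-263 - 1*288) + 289470)/(-91557 + (8 - 4*(-215) + 4*(-278))) = ((-263 - 288) + 289470)/(-91557 + (8 + 860 - 1112)) = (-551 + 289470)/(-91557 - 244) = 288919/(-91801) = 288919*(-1/91801) = -288919/91801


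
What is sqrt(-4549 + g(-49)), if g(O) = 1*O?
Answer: 11*I*sqrt(38) ≈ 67.809*I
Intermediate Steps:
g(O) = O
sqrt(-4549 + g(-49)) = sqrt(-4549 - 49) = sqrt(-4598) = 11*I*sqrt(38)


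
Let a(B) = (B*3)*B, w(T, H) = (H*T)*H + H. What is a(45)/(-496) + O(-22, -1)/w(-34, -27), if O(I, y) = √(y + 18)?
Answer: -6075/496 - √17/24813 ≈ -12.248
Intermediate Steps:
O(I, y) = √(18 + y)
w(T, H) = H + T*H² (w(T, H) = T*H² + H = H + T*H²)
a(B) = 3*B² (a(B) = (3*B)*B = 3*B²)
a(45)/(-496) + O(-22, -1)/w(-34, -27) = (3*45²)/(-496) + √(18 - 1)/((-27*(1 - 27*(-34)))) = (3*2025)*(-1/496) + √17/((-27*(1 + 918))) = 6075*(-1/496) + √17/((-27*919)) = -6075/496 + √17/(-24813) = -6075/496 + √17*(-1/24813) = -6075/496 - √17/24813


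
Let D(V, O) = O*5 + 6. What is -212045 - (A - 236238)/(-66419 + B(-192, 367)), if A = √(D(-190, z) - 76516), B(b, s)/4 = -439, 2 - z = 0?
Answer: -4818801371/22725 + 2*I*√85/4545 ≈ -2.1205e+5 + 0.004057*I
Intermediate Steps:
z = 2 (z = 2 - 1*0 = 2 + 0 = 2)
B(b, s) = -1756 (B(b, s) = 4*(-439) = -1756)
D(V, O) = 6 + 5*O (D(V, O) = 5*O + 6 = 6 + 5*O)
A = 30*I*√85 (A = √((6 + 5*2) - 76516) = √((6 + 10) - 76516) = √(16 - 76516) = √(-76500) = 30*I*√85 ≈ 276.59*I)
-212045 - (A - 236238)/(-66419 + B(-192, 367)) = -212045 - (30*I*√85 - 236238)/(-66419 - 1756) = -212045 - (-236238 + 30*I*√85)/(-68175) = -212045 - (-236238 + 30*I*√85)*(-1)/68175 = -212045 - (78746/22725 - 2*I*√85/4545) = -212045 + (-78746/22725 + 2*I*√85/4545) = -4818801371/22725 + 2*I*√85/4545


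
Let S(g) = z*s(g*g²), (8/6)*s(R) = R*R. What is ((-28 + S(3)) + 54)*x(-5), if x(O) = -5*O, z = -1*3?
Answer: -161425/4 ≈ -40356.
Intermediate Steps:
s(R) = 3*R²/4 (s(R) = 3*(R*R)/4 = 3*R²/4)
z = -3
S(g) = -9*g⁶/4 (S(g) = -9*(g*g²)²/4 = -9*(g³)²/4 = -9*g⁶/4)
((-28 + S(3)) + 54)*x(-5) = ((-28 - 9/4*3⁶) + 54)*(-5*(-5)) = ((-28 - 9/4*729) + 54)*25 = ((-28 - 6561/4) + 54)*25 = (-6673/4 + 54)*25 = -6457/4*25 = -161425/4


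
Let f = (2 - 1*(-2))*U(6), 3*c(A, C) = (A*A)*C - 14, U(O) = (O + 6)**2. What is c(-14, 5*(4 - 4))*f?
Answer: -2688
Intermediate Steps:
U(O) = (6 + O)**2
c(A, C) = -14/3 + C*A**2/3 (c(A, C) = ((A*A)*C - 14)/3 = (A**2*C - 14)/3 = (C*A**2 - 14)/3 = (-14 + C*A**2)/3 = -14/3 + C*A**2/3)
f = 576 (f = (2 - 1*(-2))*(6 + 6)**2 = (2 + 2)*12**2 = 4*144 = 576)
c(-14, 5*(4 - 4))*f = (-14/3 + (1/3)*(5*(4 - 4))*(-14)**2)*576 = (-14/3 + (1/3)*(5*0)*196)*576 = (-14/3 + (1/3)*0*196)*576 = (-14/3 + 0)*576 = -14/3*576 = -2688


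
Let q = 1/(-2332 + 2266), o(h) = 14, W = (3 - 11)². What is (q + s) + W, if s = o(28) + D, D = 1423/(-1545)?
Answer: 873133/11330 ≈ 77.064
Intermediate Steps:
W = 64 (W = (-8)² = 64)
D = -1423/1545 (D = 1423*(-1/1545) = -1423/1545 ≈ -0.92104)
q = -1/66 (q = 1/(-66) = -1/66 ≈ -0.015152)
s = 20207/1545 (s = 14 - 1423/1545 = 20207/1545 ≈ 13.079)
(q + s) + W = (-1/66 + 20207/1545) + 64 = 148013/11330 + 64 = 873133/11330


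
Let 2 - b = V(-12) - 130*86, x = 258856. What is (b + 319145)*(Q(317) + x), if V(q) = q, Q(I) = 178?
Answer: 85569032526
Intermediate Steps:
b = 11194 (b = 2 - (-12 - 130*86) = 2 - (-12 - 11180) = 2 - 1*(-11192) = 2 + 11192 = 11194)
(b + 319145)*(Q(317) + x) = (11194 + 319145)*(178 + 258856) = 330339*259034 = 85569032526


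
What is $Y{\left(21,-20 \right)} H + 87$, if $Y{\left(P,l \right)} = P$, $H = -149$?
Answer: $-3042$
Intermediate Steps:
$Y{\left(21,-20 \right)} H + 87 = 21 \left(-149\right) + 87 = -3129 + 87 = -3042$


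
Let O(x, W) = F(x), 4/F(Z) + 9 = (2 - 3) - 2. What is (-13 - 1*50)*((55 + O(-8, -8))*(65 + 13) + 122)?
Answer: -276318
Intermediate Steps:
F(Z) = -⅓ (F(Z) = 4/(-9 + ((2 - 3) - 2)) = 4/(-9 + (-1 - 2)) = 4/(-9 - 3) = 4/(-12) = 4*(-1/12) = -⅓)
O(x, W) = -⅓
(-13 - 1*50)*((55 + O(-8, -8))*(65 + 13) + 122) = (-13 - 1*50)*((55 - ⅓)*(65 + 13) + 122) = (-13 - 50)*((164/3)*78 + 122) = -63*(4264 + 122) = -63*4386 = -276318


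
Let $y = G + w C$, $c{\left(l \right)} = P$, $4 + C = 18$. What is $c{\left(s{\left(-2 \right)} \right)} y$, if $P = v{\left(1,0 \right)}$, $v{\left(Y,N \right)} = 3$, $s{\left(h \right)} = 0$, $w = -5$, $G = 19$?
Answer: $-153$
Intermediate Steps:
$C = 14$ ($C = -4 + 18 = 14$)
$P = 3$
$c{\left(l \right)} = 3$
$y = -51$ ($y = 19 - 70 = -51$)
$c{\left(s{\left(-2 \right)} \right)} y = 3 \left(-51\right) = -153$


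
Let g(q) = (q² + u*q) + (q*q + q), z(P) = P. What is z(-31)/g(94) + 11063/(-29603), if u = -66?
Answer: -128828099/342269886 ≈ -0.37639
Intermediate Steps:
g(q) = -65*q + 2*q² (g(q) = (q² - 66*q) + (q*q + q) = (q² - 66*q) + (q² + q) = (q² - 66*q) + (q + q²) = -65*q + 2*q²)
z(-31)/g(94) + 11063/(-29603) = -31*1/(94*(-65 + 2*94)) + 11063/(-29603) = -31*1/(94*(-65 + 188)) + 11063*(-1/29603) = -31/(94*123) - 11063/29603 = -31/11562 - 11063/29603 = -128828099/342269886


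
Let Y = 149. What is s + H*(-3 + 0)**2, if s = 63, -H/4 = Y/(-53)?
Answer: 8703/53 ≈ 164.21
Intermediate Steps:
H = 596/53 (H = -596/(-53) = -596*(-1)/53 = -4*(-149/53) = 596/53 ≈ 11.245)
s + H*(-3 + 0)**2 = 63 + 596*(-3 + 0)**2/53 = 63 + (596/53)*(-3)**2 = 63 + (596/53)*9 = 63 + 5364/53 = 8703/53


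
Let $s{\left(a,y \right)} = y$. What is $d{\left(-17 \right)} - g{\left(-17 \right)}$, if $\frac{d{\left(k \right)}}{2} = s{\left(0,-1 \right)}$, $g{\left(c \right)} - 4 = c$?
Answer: $11$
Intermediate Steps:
$g{\left(c \right)} = 4 + c$
$d{\left(k \right)} = -2$ ($d{\left(k \right)} = 2 \left(-1\right) = -2$)
$d{\left(-17 \right)} - g{\left(-17 \right)} = -2 - \left(4 - 17\right) = -2 - -13 = -2 + 13 = 11$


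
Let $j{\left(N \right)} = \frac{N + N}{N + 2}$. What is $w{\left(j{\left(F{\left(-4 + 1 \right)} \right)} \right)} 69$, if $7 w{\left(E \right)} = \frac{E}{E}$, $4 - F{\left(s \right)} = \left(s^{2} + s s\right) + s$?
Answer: $\frac{69}{7} \approx 9.8571$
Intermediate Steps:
$F{\left(s \right)} = 4 - s - 2 s^{2}$ ($F{\left(s \right)} = 4 - \left(\left(s^{2} + s s\right) + s\right) = 4 - \left(\left(s^{2} + s^{2}\right) + s\right) = 4 - \left(2 s^{2} + s\right) = 4 - \left(s + 2 s^{2}\right) = 4 - s - 2 s^{2}$)
$j{\left(N \right)} = \frac{2 N}{2 + N}$
$w{\left(E \right)} = \frac{1}{7}$ ($w{\left(E \right)} = \frac{E \frac{1}{E}}{7} = \frac{1}{7} \cdot 1 = \frac{1}{7}$)
$w{\left(j{\left(F{\left(-4 + 1 \right)} \right)} \right)} 69 = \frac{1}{7} \cdot 69 = \frac{69}{7}$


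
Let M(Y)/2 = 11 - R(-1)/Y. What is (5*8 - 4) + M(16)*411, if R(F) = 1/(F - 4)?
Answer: 363531/40 ≈ 9088.3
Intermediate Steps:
R(F) = 1/(-4 + F)
M(Y) = 22 + 2/(5*Y) (M(Y) = 2*(11 - 1/((-4 - 1)*Y)) = 2*(11 - 1/((-5)*Y)) = 2*(11 - (-1)/(5*Y)) = 2*(11 + 1/(5*Y)) = 22 + 2/(5*Y))
(5*8 - 4) + M(16)*411 = (5*8 - 4) + (22 + (⅖)/16)*411 = (40 - 4) + (22 + (⅖)*(1/16))*411 = 36 + (22 + 1/40)*411 = 36 + (881/40)*411 = 36 + 362091/40 = 363531/40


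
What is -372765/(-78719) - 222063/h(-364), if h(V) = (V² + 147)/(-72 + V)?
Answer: 7670976369387/10441524317 ≈ 734.66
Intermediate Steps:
h(V) = (147 + V²)/(-72 + V)
-372765/(-78719) - 222063/h(-364) = -372765/(-78719) - 222063*(-72 - 364)/(147 + (-364)²) = -372765*(-1/78719) - 222063*(-436/(147 + 132496)) = 372765/78719 - 222063/((-1/436*132643)) = 372765/78719 - 222063/(-132643/436) = 372765/78719 - 222063*(-436/132643) = 372765/78719 + 96819468/132643 = 7670976369387/10441524317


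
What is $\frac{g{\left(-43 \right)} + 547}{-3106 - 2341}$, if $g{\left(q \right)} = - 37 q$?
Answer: $- \frac{2138}{5447} \approx -0.39251$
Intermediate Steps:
$\frac{g{\left(-43 \right)} + 547}{-3106 - 2341} = \frac{\left(-37\right) \left(-43\right) + 547}{-3106 - 2341} = \frac{1591 + 547}{-5447} = 2138 \left(- \frac{1}{5447}\right) = - \frac{2138}{5447}$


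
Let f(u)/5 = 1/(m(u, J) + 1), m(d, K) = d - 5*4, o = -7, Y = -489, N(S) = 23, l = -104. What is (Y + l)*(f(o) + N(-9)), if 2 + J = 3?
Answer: -351649/26 ≈ -13525.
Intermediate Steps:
J = 1 (J = -2 + 3 = 1)
m(d, K) = -20 + d (m(d, K) = d - 20 = -20 + d)
f(u) = 5/(-19 + u) (f(u) = 5/((-20 + u) + 1) = 5/(-19 + u))
(Y + l)*(f(o) + N(-9)) = (-489 - 104)*(5/(-19 - 7) + 23) = -593*(5/(-26) + 23) = -593*(5*(-1/26) + 23) = -593*(-5/26 + 23) = -593*593/26 = -351649/26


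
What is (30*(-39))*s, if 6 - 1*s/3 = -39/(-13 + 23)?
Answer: -34749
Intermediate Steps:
s = 297/10 (s = 18 - (-117)/(-13 + 23) = 18 - (-117)/10 = 18 - 3*(-39/10) = 18 + 117/10 = 297/10 ≈ 29.700)
(30*(-39))*s = (30*(-39))*(297/10) = -1170*297/10 = -34749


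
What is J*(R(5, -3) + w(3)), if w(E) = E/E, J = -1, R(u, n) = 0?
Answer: -1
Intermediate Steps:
w(E) = 1
J*(R(5, -3) + w(3)) = -(0 + 1) = -1*1 = -1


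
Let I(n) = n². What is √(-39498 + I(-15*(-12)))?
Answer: 13*I*√42 ≈ 84.25*I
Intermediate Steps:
√(-39498 + I(-15*(-12))) = √(-39498 + (-15*(-12))²) = √(-39498 + 180²) = √(-39498 + 32400) = √(-7098) = 13*I*√42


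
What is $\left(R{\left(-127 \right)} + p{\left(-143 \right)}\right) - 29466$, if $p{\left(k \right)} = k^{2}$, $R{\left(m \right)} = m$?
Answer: $-9144$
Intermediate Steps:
$\left(R{\left(-127 \right)} + p{\left(-143 \right)}\right) - 29466 = \left(-127 + \left(-143\right)^{2}\right) - 29466 = \left(-127 + 20449\right) - 29466 = 20322 - 29466 = -9144$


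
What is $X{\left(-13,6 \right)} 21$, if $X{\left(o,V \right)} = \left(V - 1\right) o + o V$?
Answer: $-3003$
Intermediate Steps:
$X{\left(o,V \right)} = V o + o \left(-1 + V\right)$ ($X{\left(o,V \right)} = \left(-1 + V\right) o + V o = o \left(-1 + V\right) + V o = V o + o \left(-1 + V\right)$)
$X{\left(-13,6 \right)} 21 = - 13 \left(-1 + 2 \cdot 6\right) 21 = - 13 \left(-1 + 12\right) 21 = \left(-13\right) 11 \cdot 21 = \left(-143\right) 21 = -3003$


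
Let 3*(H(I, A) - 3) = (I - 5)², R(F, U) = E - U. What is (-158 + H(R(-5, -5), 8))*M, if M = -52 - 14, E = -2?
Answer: 10142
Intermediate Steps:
R(F, U) = -2 - U
H(I, A) = 3 + (-5 + I)²/3 (H(I, A) = 3 + (I - 5)²/3 = 3 + (-5 + I)²/3)
M = -66
(-158 + H(R(-5, -5), 8))*M = (-158 + (3 + (-5 + (-2 - 1*(-5)))²/3))*(-66) = (-158 + (3 + (-5 + (-2 + 5))²/3))*(-66) = (-158 + (3 + (-5 + 3)²/3))*(-66) = (-158 + (3 + (⅓)*(-2)²))*(-66) = (-158 + (3 + (⅓)*4))*(-66) = (-158 + (3 + 4/3))*(-66) = (-158 + 13/3)*(-66) = -461/3*(-66) = 10142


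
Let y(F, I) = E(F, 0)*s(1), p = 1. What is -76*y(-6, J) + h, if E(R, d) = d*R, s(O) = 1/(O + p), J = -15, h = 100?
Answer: 100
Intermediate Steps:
s(O) = 1/(1 + O) (s(O) = 1/(O + 1) = 1/(1 + O))
E(R, d) = R*d
y(F, I) = 0 (y(F, I) = (F*0)/(1 + 1) = 0/2 = 0*(½) = 0)
-76*y(-6, J) + h = -76*0 + 100 = 0 + 100 = 100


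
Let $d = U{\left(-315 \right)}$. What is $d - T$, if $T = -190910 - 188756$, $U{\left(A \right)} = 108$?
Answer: $379774$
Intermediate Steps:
$d = 108$
$T = -379666$
$d - T = 108 - -379666 = 108 + 379666 = 379774$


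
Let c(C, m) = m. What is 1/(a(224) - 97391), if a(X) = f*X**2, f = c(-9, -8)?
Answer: -1/498799 ≈ -2.0048e-6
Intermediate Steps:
f = -8
a(X) = -8*X**2
1/(a(224) - 97391) = 1/(-8*224**2 - 97391) = 1/(-8*50176 - 97391) = 1/(-401408 - 97391) = 1/(-498799) = -1/498799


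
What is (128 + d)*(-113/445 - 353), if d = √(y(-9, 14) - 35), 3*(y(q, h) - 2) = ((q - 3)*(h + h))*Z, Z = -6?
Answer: -20121344/445 - 471594*√71/445 ≈ -54146.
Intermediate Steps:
y(q, h) = 2 - 4*h*(-3 + q) (y(q, h) = 2 + (((q - 3)*(h + h))*(-6))/3 = 2 + (((-3 + q)*(2*h))*(-6))/3 = 2 + ((2*h*(-3 + q))*(-6))/3 = 2 + (-12*h*(-3 + q))/3 = 2 - 4*h*(-3 + q))
d = 3*√71 (d = √((2 + 12*14 - 4*14*(-9)) - 35) = √((2 + 168 + 504) - 35) = √(674 - 35) = √639 = 3*√71 ≈ 25.278)
(128 + d)*(-113/445 - 353) = (128 + 3*√71)*(-113/445 - 353) = (128 + 3*√71)*(-157198/445) = -20121344/445 - 471594*√71/445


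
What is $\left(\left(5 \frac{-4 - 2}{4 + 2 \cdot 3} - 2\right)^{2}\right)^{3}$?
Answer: $15625$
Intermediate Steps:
$\left(\left(5 \frac{-4 - 2}{4 + 2 \cdot 3} - 2\right)^{2}\right)^{3} = \left(\left(5 \left(- \frac{6}{4 + 6}\right) - 2\right)^{2}\right)^{3} = \left(\left(5 \left(- \frac{6}{10}\right) - 2\right)^{2}\right)^{3} = \left(\left(5 \left(\left(-6\right) \frac{1}{10}\right) - 2\right)^{2}\right)^{3} = \left(\left(5 \left(- \frac{3}{5}\right) - 2\right)^{2}\right)^{3} = \left(\left(-3 - 2\right)^{2}\right)^{3} = \left(\left(-5\right)^{2}\right)^{3} = 25^{3} = 15625$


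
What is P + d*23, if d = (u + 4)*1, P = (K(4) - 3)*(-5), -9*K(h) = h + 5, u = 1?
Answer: 135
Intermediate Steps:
K(h) = -5/9 - h/9 (K(h) = -(h + 5)/9 = -(5 + h)/9 = -5/9 - h/9)
P = 20 (P = ((-5/9 - ⅑*4) - 3)*(-5) = ((-5/9 - 4/9) - 3)*(-5) = (-1 - 3)*(-5) = -4*(-5) = 20)
d = 5 (d = (1 + 4)*1 = 5*1 = 5)
P + d*23 = 20 + 5*23 = 20 + 115 = 135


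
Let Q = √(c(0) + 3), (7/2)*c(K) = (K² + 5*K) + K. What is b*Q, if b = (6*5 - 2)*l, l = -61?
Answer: -1708*√3 ≈ -2958.3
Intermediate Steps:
b = -1708 (b = (6*5 - 2)*(-61) = (30 - 2)*(-61) = 28*(-61) = -1708)
c(K) = 2*K²/7 + 12*K/7 (c(K) = 2*((K² + 5*K) + K)/7 = 2*(K² + 6*K)/7 = 2*K²/7 + 12*K/7)
Q = √3 (Q = √((2/7)*0*(6 + 0) + 3) = √((2/7)*0*6 + 3) = √(0 + 3) = √3 ≈ 1.7320)
b*Q = -1708*√3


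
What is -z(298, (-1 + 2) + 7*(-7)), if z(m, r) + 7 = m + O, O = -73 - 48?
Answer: -170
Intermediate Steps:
O = -121
z(m, r) = -128 + m (z(m, r) = -7 + (m - 121) = -7 + (-121 + m) = -128 + m)
-z(298, (-1 + 2) + 7*(-7)) = -(-128 + 298) = -1*170 = -170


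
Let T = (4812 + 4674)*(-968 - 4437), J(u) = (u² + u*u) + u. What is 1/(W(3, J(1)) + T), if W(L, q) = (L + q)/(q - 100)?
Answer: -97/4973367516 ≈ -1.9504e-8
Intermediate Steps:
J(u) = u + 2*u² (J(u) = (u² + u²) + u = 2*u² + u = u + 2*u²)
T = -51271830 (T = 9486*(-5405) = -51271830)
W(L, q) = (L + q)/(-100 + q)
1/(W(3, J(1)) + T) = 1/((3 + 1*(1 + 2*1))/(-100 + 1*(1 + 2*1)) - 51271830) = 1/((3 + 1*(1 + 2))/(-100 + 1*(1 + 2)) - 51271830) = 1/((3 + 1*3)/(-100 + 1*3) - 51271830) = 1/((3 + 3)/(-100 + 3) - 51271830) = 1/(6/(-97) - 51271830) = 1/(-1/97*6 - 51271830) = 1/(-6/97 - 51271830) = 1/(-4973367516/97) = -97/4973367516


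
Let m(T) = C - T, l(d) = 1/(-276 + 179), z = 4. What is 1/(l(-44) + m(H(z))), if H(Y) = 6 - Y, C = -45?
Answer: -97/4560 ≈ -0.021272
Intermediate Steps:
l(d) = -1/97 (l(d) = 1/(-97) = -1/97)
m(T) = -45 - T
1/(l(-44) + m(H(z))) = 1/(-1/97 + (-45 - (6 - 1*4))) = 1/(-1/97 + (-45 - (6 - 4))) = 1/(-1/97 + (-45 - 1*2)) = 1/(-1/97 + (-45 - 2)) = 1/(-1/97 - 47) = 1/(-4560/97) = -97/4560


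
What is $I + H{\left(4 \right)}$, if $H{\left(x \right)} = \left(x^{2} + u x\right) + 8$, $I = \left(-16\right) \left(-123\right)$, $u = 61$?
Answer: $2236$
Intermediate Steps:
$I = 1968$
$H{\left(x \right)} = 8 + x^{2} + 61 x$ ($H{\left(x \right)} = \left(x^{2} + 61 x\right) + 8 = 8 + x^{2} + 61 x$)
$I + H{\left(4 \right)} = 1968 + \left(8 + 4^{2} + 61 \cdot 4\right) = 1968 + \left(8 + 16 + 244\right) = 1968 + 268 = 2236$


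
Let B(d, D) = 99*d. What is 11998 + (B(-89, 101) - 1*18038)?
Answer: -14851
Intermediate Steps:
11998 + (B(-89, 101) - 1*18038) = 11998 + (99*(-89) - 1*18038) = 11998 + (-8811 - 18038) = 11998 - 26849 = -14851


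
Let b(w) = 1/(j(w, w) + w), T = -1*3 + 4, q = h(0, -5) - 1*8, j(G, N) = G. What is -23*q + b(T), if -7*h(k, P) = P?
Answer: 2353/14 ≈ 168.07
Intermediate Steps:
h(k, P) = -P/7
q = -51/7 (q = -1/7*(-5) - 1*8 = 5/7 - 8 = -51/7 ≈ -7.2857)
T = 1 (T = -3 + 4 = 1)
b(w) = 1/(2*w) (b(w) = 1/(w + w) = 1/(2*w))
-23*q + b(T) = -23*(-51/7) + (1/2)/1 = 1173/7 + (1/2)*1 = 1173/7 + 1/2 = 2353/14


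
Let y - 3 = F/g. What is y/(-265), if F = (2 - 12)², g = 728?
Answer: -571/48230 ≈ -0.011839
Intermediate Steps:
F = 100 (F = (-10)² = 100)
y = 571/182 (y = 3 + 100/728 = 3 + 100*(1/728) = 3 + 25/182 = 571/182 ≈ 3.1374)
y/(-265) = (571/182)/(-265) = (571/182)*(-1/265) = -571/48230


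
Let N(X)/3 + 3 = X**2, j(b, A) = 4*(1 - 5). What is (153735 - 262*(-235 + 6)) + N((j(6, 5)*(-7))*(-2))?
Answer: 364252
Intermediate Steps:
j(b, A) = -16 (j(b, A) = 4*(-4) = -16)
N(X) = -9 + 3*X**2
(153735 - 262*(-235 + 6)) + N((j(6, 5)*(-7))*(-2)) = (153735 - 262*(-235 + 6)) + (-9 + 3*(-16*(-7)*(-2))**2) = (153735 - 262*(-229)) + (-9 + 3*(112*(-2))**2) = (153735 + 59998) + (-9 + 3*(-224)**2) = 213733 + (-9 + 3*50176) = 213733 + (-9 + 150528) = 213733 + 150519 = 364252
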